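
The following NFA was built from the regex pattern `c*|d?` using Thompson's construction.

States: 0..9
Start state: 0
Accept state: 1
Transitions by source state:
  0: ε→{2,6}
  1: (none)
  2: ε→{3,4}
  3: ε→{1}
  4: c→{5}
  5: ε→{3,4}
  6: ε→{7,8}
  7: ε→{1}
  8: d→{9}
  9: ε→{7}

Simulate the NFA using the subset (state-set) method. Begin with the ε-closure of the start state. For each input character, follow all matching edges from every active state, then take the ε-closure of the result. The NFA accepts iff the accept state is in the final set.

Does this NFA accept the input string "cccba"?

Answer: REJECT

Derivation:
start: ε-closure({0}) = {0,1,2,3,4,6,7,8}
'c' @ 1: {1,3,4,5}  (accept∈set)
'c' @ 2: {1,3,4,5}  (accept∈set)
'c' @ 3: {1,3,4,5}  (accept∈set)
'b' @ 4: {}  — no active states
rest 'a' ignored (set empty)
after full input: {}  (accept=1 not in)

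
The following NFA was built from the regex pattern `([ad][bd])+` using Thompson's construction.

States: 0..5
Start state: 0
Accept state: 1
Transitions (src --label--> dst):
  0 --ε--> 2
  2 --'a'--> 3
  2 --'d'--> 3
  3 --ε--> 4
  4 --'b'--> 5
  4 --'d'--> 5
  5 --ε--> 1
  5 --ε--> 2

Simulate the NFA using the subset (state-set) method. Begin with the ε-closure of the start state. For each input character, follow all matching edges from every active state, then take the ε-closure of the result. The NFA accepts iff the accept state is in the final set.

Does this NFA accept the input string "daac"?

Answer: REJECT

Trace:
S₀ = ε-closure({0}) = {0,2}
'd' @ 1: {3,4}
'a' @ 2: {}  — no active states
rest 'ac' ignored (set empty)
end set {} — state 1 not in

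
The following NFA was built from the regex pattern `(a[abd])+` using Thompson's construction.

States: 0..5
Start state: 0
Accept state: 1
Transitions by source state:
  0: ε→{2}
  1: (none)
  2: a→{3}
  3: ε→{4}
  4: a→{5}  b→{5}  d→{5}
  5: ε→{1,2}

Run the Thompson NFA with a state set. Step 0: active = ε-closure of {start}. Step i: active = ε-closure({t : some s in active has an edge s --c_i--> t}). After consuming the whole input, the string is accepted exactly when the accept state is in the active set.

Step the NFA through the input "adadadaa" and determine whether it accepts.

Answer: ACCEPT

Derivation:
start: ε-closure({0}) = {0,2}
'a' @ 1: {3,4}
'd' @ 2: {1,2,5}  (accept∈set)
'a' @ 3: {3,4}
'd' @ 4: {1,2,5}  (accept∈set)
'a' @ 5: {3,4}
'd' @ 6: {1,2,5}  (accept∈set)
'a' @ 7: {3,4}
'a' @ 8: {1,2,5}  (accept∈set)
after full input: {1,2,5}  (accept=1 in)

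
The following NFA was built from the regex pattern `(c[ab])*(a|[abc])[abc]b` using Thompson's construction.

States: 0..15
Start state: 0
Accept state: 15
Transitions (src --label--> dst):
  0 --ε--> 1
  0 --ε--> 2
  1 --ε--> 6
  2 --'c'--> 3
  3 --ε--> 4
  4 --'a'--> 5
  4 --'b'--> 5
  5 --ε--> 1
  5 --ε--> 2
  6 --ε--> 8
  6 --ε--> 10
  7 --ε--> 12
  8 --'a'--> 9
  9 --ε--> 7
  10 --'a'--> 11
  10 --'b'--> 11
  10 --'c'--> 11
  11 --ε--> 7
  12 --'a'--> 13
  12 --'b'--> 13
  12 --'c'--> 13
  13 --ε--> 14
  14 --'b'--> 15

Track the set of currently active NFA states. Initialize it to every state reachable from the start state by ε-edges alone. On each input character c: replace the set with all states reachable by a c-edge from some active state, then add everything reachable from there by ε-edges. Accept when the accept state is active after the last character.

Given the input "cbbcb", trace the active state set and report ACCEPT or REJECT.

Answer: ACCEPT

Steps:
start: ε-closure({0}) = {0,1,2,6,8,10}
'c' @ 1: {3,4,7,11,12}
'b' @ 2: {1,2,5,6,8,10,13,14}
'b' @ 3: {7,11,12,15}  ✓accept
'c' @ 4: {13,14}
'b' @ 5: {15}  ✓accept
final: {15}; accept 15 in set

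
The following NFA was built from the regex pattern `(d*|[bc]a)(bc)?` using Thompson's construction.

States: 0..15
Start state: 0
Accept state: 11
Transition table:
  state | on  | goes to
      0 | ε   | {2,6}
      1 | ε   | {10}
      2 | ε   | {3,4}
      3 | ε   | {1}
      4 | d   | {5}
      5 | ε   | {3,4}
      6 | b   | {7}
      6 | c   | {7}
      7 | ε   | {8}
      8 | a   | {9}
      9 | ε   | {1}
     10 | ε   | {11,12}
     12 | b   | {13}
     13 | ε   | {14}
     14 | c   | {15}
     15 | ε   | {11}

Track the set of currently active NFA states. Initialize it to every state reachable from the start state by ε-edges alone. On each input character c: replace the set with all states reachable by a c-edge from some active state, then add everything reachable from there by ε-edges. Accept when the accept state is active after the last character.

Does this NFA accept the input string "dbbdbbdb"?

Answer: REJECT

Steps:
initial (ε-close {0}): {0,1,2,3,4,6,10,11,12}
'd' @ 1: {1,3,4,5,10,11,12}  (accept∈set)
'b' @ 2: {13,14}
'b' @ 3: {}  — state set empty
rest 'dbbdb' ignored (set empty)
final: {}; accept 11 not in set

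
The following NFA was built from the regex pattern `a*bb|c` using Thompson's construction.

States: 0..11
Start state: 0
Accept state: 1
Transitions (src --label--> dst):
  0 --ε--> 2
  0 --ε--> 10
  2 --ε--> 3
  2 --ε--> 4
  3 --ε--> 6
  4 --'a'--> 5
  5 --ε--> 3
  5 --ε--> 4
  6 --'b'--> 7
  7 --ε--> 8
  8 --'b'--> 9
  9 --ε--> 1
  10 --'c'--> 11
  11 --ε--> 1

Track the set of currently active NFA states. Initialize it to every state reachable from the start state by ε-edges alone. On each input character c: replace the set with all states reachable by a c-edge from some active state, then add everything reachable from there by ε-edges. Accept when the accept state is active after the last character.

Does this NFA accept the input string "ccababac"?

S₀ = ε-closure({0}) = {0,2,3,4,6,10}
'c' @ 1: {1,11}  [accepting]
'c' @ 2: {}  — no active states
rest 'ababac' ignored (set empty)
end set {} — state 1 not in

Answer: REJECT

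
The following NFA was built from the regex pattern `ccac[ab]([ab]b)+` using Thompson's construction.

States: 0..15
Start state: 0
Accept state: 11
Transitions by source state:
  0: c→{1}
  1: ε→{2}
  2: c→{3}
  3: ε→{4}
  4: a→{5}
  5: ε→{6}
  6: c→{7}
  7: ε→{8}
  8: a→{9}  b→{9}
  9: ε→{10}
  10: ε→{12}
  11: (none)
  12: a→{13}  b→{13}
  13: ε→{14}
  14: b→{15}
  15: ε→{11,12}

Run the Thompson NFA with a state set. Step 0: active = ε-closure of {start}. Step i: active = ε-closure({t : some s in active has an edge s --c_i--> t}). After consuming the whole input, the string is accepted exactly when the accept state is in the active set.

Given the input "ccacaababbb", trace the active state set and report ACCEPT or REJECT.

Answer: ACCEPT

Derivation:
start: ε-closure({0}) = {0}
'c' @ 1: {1,2}
'c' @ 2: {3,4}
'a' @ 3: {5,6}
'c' @ 4: {7,8}
'a' @ 5: {9,10,12}
'a' @ 6: {13,14}
'b' @ 7: {11,12,15}  [accepting]
'a' @ 8: {13,14}
'b' @ 9: {11,12,15}  [accepting]
'b' @ 10: {13,14}
'b' @ 11: {11,12,15}  [accepting]
final: {11,12,15}; accept 11 in set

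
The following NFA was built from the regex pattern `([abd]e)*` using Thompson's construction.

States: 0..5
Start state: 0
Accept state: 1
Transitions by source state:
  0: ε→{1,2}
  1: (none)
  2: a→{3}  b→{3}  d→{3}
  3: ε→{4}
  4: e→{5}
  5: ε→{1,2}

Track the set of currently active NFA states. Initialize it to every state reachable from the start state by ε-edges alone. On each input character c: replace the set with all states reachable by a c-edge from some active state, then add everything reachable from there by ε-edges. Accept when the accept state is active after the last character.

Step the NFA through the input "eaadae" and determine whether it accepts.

initial (ε-close {0}): {0,1,2}
'e' @ 1: {}  — dead — no transitions
rest 'aadae' ignored (set empty)
after full input: {}  (accept=1 not in)

Answer: REJECT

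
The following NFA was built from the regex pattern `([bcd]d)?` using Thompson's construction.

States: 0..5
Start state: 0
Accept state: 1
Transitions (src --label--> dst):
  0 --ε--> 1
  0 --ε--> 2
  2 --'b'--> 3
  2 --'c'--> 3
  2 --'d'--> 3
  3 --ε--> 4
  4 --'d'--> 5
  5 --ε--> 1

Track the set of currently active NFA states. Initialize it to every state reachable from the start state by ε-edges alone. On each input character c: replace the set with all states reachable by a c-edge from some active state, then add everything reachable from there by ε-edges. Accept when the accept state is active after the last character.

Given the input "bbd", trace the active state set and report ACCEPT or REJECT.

S₀ = ε-closure({0}) = {0,1,2}
'b' @ 1: {3,4}
'b' @ 2: {}  — dead — no transitions
rest 'd' ignored (set empty)
final: {}; accept 1 not in set

Answer: REJECT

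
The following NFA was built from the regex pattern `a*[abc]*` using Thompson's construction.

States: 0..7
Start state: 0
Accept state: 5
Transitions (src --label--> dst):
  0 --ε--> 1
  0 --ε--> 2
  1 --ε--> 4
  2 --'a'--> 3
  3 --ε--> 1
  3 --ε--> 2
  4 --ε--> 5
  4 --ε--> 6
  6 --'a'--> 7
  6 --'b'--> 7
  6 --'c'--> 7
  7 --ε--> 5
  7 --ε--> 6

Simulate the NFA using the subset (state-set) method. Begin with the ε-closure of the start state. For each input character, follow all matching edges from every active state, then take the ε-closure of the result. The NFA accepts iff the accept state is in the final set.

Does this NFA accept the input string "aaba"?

initial (ε-close {0}): {0,1,2,4,5,6}
'a' @ 1: {1,2,3,4,5,6,7}  (accept∈set)
'a' @ 2: {1,2,3,4,5,6,7}  (accept∈set)
'b' @ 3: {5,6,7}  (accept∈set)
'a' @ 4: {5,6,7}  (accept∈set)
final: {5,6,7}; accept 5 in set

Answer: ACCEPT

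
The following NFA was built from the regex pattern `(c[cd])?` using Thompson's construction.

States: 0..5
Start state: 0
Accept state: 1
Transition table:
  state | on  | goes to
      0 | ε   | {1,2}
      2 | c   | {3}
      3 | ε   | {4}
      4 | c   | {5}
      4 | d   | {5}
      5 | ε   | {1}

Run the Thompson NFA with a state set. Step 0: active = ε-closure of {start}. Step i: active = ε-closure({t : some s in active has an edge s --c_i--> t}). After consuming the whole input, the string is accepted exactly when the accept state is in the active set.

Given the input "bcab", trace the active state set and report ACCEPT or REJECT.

Answer: REJECT

Derivation:
start: ε-closure({0}) = {0,1,2}
'b' @ 1: {}  — dead — no transitions
rest 'cab' ignored (set empty)
after full input: {}  (accept=1 not in)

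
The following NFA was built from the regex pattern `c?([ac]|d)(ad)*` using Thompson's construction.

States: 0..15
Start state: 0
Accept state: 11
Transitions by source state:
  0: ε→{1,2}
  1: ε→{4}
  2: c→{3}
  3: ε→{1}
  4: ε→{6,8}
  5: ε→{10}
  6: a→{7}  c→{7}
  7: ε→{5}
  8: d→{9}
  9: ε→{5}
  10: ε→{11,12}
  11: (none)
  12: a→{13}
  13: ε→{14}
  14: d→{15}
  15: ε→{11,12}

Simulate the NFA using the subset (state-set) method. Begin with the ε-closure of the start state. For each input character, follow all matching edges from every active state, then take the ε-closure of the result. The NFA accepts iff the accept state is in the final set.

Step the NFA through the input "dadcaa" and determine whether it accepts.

initial (ε-close {0}): {0,1,2,4,6,8}
'd' @ 1: {5,9,10,11,12}  ✓accept
'a' @ 2: {13,14}
'd' @ 3: {11,12,15}  ✓accept
'c' @ 4: {}  — state set empty
rest 'aa' ignored (set empty)
end set {} — state 11 not in

Answer: REJECT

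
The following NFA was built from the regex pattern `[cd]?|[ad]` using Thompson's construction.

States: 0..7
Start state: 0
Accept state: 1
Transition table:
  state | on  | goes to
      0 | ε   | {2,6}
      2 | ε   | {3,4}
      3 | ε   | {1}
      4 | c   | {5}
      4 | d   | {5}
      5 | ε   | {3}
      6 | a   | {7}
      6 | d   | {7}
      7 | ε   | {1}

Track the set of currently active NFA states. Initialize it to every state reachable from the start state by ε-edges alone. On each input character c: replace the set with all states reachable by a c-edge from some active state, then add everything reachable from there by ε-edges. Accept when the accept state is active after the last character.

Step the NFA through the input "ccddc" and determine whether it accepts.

S₀ = ε-closure({0}) = {0,1,2,3,4,6}
'c' @ 1: {1,3,5}  (accept∈set)
'c' @ 2: {}  — state set empty
rest 'ddc' ignored (set empty)
final: {}; accept 1 not in set

Answer: REJECT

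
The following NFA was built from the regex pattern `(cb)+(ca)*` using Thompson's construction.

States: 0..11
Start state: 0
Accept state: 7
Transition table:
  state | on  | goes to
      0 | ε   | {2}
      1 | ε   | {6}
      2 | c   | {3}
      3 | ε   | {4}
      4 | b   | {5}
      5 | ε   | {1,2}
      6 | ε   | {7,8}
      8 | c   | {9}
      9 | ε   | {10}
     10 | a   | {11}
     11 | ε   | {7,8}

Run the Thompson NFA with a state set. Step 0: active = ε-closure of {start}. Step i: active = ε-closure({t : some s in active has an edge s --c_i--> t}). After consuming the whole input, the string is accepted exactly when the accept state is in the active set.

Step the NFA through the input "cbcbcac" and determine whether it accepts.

Answer: REJECT

Steps:
start: ε-closure({0}) = {0,2}
'c' @ 1: {3,4}
'b' @ 2: {1,2,5,6,7,8}  [accepting]
'c' @ 3: {3,4,9,10}
'b' @ 4: {1,2,5,6,7,8}  [accepting]
'c' @ 5: {3,4,9,10}
'a' @ 6: {7,8,11}  [accepting]
'c' @ 7: {9,10}
final: {9,10}; accept 7 not in set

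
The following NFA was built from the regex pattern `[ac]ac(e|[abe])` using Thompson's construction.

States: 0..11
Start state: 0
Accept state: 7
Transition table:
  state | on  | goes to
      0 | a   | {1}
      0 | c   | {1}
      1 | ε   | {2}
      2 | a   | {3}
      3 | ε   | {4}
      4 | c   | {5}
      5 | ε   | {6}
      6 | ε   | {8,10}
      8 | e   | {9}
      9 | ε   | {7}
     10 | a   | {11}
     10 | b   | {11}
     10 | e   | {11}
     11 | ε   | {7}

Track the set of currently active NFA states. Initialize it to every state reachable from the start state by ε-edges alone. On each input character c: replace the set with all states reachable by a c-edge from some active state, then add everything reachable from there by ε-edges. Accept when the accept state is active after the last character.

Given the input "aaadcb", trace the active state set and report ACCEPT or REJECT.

Answer: REJECT

Derivation:
initial (ε-close {0}): {0}
'a' @ 1: {1,2}
'a' @ 2: {3,4}
'a' @ 3: {}  — state set empty
rest 'dcb' ignored (set empty)
end set {} — state 7 not in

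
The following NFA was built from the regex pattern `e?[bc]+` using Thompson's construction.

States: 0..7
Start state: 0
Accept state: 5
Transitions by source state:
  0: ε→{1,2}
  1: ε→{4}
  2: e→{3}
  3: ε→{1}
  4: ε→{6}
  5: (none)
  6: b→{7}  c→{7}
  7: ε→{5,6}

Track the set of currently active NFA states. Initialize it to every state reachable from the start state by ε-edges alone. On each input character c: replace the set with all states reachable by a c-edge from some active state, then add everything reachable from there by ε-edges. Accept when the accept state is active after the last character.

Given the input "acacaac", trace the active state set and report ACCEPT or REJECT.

Answer: REJECT

Trace:
initial (ε-close {0}): {0,1,2,4,6}
'a' @ 1: {}  — state set empty
rest 'cacaac' ignored (set empty)
end set {} — state 5 not in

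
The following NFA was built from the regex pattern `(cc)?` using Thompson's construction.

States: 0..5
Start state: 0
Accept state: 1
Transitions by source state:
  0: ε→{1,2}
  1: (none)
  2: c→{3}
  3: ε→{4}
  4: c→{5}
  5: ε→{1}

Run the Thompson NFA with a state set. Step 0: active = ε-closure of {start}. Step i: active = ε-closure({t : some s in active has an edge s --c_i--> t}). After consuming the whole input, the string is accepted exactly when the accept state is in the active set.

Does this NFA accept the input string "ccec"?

Answer: REJECT

Derivation:
initial (ε-close {0}): {0,1,2}
'c' @ 1: {3,4}
'c' @ 2: {1,5}  [accepting]
'e' @ 3: {}  — no active states
rest 'c' ignored (set empty)
after full input: {}  (accept=1 not in)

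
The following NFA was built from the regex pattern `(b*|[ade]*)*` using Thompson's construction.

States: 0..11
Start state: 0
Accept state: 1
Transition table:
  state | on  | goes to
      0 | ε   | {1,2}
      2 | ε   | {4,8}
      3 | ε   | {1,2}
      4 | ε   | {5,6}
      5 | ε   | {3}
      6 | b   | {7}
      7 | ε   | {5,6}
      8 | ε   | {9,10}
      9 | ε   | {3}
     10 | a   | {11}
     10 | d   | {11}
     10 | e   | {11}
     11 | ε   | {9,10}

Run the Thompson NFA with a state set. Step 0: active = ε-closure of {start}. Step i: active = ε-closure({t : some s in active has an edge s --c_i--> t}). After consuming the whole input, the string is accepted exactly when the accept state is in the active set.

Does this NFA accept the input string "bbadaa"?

S₀ = ε-closure({0}) = {0,1,2,3,4,5,6,8,9,10}
'b' @ 1: {1,2,3,4,5,6,7,8,9,10}  [accepting]
'b' @ 2: {1,2,3,4,5,6,7,8,9,10}  [accepting]
'a' @ 3: {1,2,3,4,5,6,8,9,10,11}  [accepting]
'd' @ 4: {1,2,3,4,5,6,8,9,10,11}  [accepting]
'a' @ 5: {1,2,3,4,5,6,8,9,10,11}  [accepting]
'a' @ 6: {1,2,3,4,5,6,8,9,10,11}  [accepting]
final: {1,2,3,4,5,6,8,9,10,11}; accept 1 in set

Answer: ACCEPT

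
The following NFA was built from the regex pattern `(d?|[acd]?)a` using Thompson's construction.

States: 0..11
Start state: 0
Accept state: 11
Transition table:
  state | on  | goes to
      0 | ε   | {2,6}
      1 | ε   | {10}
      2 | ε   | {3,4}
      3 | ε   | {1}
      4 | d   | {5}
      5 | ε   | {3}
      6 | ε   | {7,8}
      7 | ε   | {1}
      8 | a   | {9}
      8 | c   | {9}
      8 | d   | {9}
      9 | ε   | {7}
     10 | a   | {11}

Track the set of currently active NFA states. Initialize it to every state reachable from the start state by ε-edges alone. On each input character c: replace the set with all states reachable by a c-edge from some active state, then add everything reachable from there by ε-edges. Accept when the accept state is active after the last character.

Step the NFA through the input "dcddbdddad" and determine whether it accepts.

S₀ = ε-closure({0}) = {0,1,2,3,4,6,7,8,10}
'd' @ 1: {1,3,5,7,9,10}
'c' @ 2: {}  — state set empty
rest 'ddbdddad' ignored (set empty)
final: {}; accept 11 not in set

Answer: REJECT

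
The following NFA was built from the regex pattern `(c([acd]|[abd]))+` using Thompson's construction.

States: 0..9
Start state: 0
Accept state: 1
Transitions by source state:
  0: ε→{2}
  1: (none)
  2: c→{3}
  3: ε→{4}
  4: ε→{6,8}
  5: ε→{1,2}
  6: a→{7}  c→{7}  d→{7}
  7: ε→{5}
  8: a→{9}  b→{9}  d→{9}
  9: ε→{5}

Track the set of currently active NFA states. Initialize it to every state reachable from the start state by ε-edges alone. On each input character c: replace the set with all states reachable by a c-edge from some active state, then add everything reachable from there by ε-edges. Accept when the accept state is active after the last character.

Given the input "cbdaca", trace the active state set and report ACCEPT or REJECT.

initial (ε-close {0}): {0,2}
'c' @ 1: {3,4,6,8}
'b' @ 2: {1,2,5,9}  [accepting]
'd' @ 3: {}  — no active states
rest 'aca' ignored (set empty)
end set {} — state 1 not in

Answer: REJECT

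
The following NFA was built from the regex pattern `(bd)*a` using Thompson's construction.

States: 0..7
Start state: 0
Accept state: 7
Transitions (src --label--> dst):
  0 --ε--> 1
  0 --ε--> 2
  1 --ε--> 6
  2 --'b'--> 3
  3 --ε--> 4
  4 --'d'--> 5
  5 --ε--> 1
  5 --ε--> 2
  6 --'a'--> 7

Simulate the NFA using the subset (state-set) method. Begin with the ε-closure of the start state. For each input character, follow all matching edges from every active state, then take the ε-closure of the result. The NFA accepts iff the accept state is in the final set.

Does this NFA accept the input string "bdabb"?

Answer: REJECT

Steps:
initial (ε-close {0}): {0,1,2,6}
'b' @ 1: {3,4}
'd' @ 2: {1,2,5,6}
'a' @ 3: {7}  [accepting]
'b' @ 4: {}  — state set empty
rest 'b' ignored (set empty)
final: {}; accept 7 not in set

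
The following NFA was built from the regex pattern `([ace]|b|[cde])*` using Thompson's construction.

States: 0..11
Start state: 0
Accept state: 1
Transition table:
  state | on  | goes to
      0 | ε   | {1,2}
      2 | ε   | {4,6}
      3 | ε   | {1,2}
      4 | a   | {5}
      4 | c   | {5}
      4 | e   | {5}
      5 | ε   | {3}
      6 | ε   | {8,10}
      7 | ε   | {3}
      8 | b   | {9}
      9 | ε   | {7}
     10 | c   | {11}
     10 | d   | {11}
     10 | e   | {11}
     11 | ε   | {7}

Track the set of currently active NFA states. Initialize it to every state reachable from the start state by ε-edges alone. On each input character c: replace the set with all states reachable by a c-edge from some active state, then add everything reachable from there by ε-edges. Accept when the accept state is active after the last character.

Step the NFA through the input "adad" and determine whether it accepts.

S₀ = ε-closure({0}) = {0,1,2,4,6,8,10}
'a' @ 1: {1,2,3,4,5,6,8,10}  ✓accept
'd' @ 2: {1,2,3,4,6,7,8,10,11}  ✓accept
'a' @ 3: {1,2,3,4,5,6,8,10}  ✓accept
'd' @ 4: {1,2,3,4,6,7,8,10,11}  ✓accept
after full input: {1,2,3,4,6,7,8,10,11}  (accept=1 in)

Answer: ACCEPT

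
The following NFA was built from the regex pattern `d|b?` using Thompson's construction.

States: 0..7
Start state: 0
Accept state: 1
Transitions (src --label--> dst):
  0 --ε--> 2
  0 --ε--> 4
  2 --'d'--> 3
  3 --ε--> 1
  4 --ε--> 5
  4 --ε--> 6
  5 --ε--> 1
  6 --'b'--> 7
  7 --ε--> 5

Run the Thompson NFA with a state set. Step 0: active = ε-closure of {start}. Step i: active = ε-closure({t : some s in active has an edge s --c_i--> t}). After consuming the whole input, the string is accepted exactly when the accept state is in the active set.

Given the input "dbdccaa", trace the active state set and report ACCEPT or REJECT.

Answer: REJECT

Trace:
initial (ε-close {0}): {0,1,2,4,5,6}
'd' @ 1: {1,3}  (accept∈set)
'b' @ 2: {}  — state set empty
rest 'dccaa' ignored (set empty)
after full input: {}  (accept=1 not in)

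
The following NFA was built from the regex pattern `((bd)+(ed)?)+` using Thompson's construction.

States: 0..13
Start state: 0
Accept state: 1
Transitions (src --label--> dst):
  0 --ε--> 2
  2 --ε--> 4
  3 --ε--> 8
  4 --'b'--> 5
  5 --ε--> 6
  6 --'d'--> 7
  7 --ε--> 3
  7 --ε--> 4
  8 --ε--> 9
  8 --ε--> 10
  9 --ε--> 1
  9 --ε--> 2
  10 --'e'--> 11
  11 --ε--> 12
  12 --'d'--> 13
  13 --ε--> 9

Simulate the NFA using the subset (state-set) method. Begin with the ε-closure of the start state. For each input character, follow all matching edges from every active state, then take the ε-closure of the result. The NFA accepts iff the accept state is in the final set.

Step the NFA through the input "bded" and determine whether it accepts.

Answer: ACCEPT

Steps:
start: ε-closure({0}) = {0,2,4}
'b' @ 1: {5,6}
'd' @ 2: {1,2,3,4,7,8,9,10}  ✓accept
'e' @ 3: {11,12}
'd' @ 4: {1,2,4,9,13}  ✓accept
final: {1,2,4,9,13}; accept 1 in set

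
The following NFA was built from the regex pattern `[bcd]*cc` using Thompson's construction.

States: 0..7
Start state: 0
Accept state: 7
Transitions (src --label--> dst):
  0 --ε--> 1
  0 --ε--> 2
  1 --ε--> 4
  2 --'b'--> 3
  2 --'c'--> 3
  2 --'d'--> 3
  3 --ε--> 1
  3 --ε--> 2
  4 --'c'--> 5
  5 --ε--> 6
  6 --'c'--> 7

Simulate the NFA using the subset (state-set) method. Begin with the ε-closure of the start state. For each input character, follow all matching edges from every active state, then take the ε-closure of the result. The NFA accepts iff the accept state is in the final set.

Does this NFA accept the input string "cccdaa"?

Answer: REJECT

Steps:
start: ε-closure({0}) = {0,1,2,4}
'c' @ 1: {1,2,3,4,5,6}
'c' @ 2: {1,2,3,4,5,6,7}  ✓accept
'c' @ 3: {1,2,3,4,5,6,7}  ✓accept
'd' @ 4: {1,2,3,4}
'a' @ 5: {}  — no active states
rest 'a' ignored (set empty)
end set {} — state 7 not in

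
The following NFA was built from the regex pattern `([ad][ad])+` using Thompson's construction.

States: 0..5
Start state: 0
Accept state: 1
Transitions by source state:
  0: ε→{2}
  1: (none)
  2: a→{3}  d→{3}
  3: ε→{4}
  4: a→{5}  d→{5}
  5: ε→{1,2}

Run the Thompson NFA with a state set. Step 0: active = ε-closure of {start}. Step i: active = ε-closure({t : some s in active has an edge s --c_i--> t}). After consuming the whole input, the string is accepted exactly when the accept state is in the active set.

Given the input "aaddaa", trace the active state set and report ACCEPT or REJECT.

initial (ε-close {0}): {0,2}
'a' @ 1: {3,4}
'a' @ 2: {1,2,5}  [accepting]
'd' @ 3: {3,4}
'd' @ 4: {1,2,5}  [accepting]
'a' @ 5: {3,4}
'a' @ 6: {1,2,5}  [accepting]
after full input: {1,2,5}  (accept=1 in)

Answer: ACCEPT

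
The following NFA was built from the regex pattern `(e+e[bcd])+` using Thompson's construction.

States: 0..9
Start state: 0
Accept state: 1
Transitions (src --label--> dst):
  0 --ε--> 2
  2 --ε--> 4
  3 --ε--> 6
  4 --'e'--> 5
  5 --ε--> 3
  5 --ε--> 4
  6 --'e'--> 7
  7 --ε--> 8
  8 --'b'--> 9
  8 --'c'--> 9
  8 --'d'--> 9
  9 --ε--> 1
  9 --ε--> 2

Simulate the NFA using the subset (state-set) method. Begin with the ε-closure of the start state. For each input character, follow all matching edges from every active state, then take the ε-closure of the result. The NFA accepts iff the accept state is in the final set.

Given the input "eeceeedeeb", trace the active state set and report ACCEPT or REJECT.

Answer: ACCEPT

Steps:
start: ε-closure({0}) = {0,2,4}
'e' @ 1: {3,4,5,6}
'e' @ 2: {3,4,5,6,7,8}
'c' @ 3: {1,2,4,9}  (accept∈set)
'e' @ 4: {3,4,5,6}
'e' @ 5: {3,4,5,6,7,8}
'e' @ 6: {3,4,5,6,7,8}
'd' @ 7: {1,2,4,9}  (accept∈set)
'e' @ 8: {3,4,5,6}
'e' @ 9: {3,4,5,6,7,8}
'b' @ 10: {1,2,4,9}  (accept∈set)
end set {1,2,4,9} — state 1 in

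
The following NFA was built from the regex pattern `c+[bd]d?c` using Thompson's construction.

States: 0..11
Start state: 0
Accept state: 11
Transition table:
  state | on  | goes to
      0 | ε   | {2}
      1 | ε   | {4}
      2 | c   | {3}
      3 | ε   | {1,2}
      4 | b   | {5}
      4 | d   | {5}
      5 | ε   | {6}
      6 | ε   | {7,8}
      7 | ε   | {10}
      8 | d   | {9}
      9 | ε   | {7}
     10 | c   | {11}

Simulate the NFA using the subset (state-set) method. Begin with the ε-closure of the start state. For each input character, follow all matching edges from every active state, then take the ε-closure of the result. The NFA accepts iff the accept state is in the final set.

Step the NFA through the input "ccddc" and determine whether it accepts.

start: ε-closure({0}) = {0,2}
'c' @ 1: {1,2,3,4}
'c' @ 2: {1,2,3,4}
'd' @ 3: {5,6,7,8,10}
'd' @ 4: {7,9,10}
'c' @ 5: {11}  ✓accept
after full input: {11}  (accept=11 in)

Answer: ACCEPT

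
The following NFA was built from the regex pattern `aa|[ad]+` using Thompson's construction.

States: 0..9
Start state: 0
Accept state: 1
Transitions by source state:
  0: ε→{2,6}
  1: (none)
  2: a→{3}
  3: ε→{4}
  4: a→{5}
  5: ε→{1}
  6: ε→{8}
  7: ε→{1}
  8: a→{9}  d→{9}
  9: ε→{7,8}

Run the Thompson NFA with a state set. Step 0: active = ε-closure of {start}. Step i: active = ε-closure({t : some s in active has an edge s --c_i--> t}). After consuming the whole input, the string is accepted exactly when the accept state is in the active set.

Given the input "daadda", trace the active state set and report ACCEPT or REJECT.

Answer: ACCEPT

Derivation:
S₀ = ε-closure({0}) = {0,2,6,8}
'd' @ 1: {1,7,8,9}  (accept∈set)
'a' @ 2: {1,7,8,9}  (accept∈set)
'a' @ 3: {1,7,8,9}  (accept∈set)
'd' @ 4: {1,7,8,9}  (accept∈set)
'd' @ 5: {1,7,8,9}  (accept∈set)
'a' @ 6: {1,7,8,9}  (accept∈set)
end set {1,7,8,9} — state 1 in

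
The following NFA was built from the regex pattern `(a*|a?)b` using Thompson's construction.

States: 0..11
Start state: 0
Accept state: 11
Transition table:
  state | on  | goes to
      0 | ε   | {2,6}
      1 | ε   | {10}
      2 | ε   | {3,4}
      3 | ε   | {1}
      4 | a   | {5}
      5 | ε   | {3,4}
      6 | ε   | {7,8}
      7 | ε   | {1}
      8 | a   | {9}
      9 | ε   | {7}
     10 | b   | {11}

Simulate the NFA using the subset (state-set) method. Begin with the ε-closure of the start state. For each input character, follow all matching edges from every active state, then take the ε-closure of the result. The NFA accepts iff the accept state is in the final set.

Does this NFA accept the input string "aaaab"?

S₀ = ε-closure({0}) = {0,1,2,3,4,6,7,8,10}
'a' @ 1: {1,3,4,5,7,9,10}
'a' @ 2: {1,3,4,5,10}
'a' @ 3: {1,3,4,5,10}
'a' @ 4: {1,3,4,5,10}
'b' @ 5: {11}  [accepting]
after full input: {11}  (accept=11 in)

Answer: ACCEPT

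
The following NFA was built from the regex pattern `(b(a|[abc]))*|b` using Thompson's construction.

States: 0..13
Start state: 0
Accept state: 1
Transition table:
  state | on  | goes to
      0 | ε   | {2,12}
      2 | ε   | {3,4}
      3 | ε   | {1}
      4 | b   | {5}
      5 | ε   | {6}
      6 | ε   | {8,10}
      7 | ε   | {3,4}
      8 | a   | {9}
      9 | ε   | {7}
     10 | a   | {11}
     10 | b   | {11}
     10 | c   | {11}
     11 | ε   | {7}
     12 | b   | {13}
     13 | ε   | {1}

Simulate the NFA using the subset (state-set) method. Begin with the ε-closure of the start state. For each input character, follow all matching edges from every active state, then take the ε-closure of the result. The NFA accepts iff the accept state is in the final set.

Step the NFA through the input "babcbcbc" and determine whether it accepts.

start: ε-closure({0}) = {0,1,2,3,4,12}
'b' @ 1: {1,5,6,8,10,13}  (accept∈set)
'a' @ 2: {1,3,4,7,9,11}  (accept∈set)
'b' @ 3: {5,6,8,10}
'c' @ 4: {1,3,4,7,11}  (accept∈set)
'b' @ 5: {5,6,8,10}
'c' @ 6: {1,3,4,7,11}  (accept∈set)
'b' @ 7: {5,6,8,10}
'c' @ 8: {1,3,4,7,11}  (accept∈set)
final: {1,3,4,7,11}; accept 1 in set

Answer: ACCEPT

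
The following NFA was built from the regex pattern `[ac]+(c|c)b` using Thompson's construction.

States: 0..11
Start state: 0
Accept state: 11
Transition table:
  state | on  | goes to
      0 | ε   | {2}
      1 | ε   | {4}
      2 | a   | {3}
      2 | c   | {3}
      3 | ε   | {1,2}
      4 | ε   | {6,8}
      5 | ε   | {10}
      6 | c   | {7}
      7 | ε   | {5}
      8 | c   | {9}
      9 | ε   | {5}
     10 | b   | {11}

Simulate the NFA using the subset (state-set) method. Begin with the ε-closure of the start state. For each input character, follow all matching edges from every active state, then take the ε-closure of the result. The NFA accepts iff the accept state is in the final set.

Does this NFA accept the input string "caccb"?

S₀ = ε-closure({0}) = {0,2}
'c' @ 1: {1,2,3,4,6,8}
'a' @ 2: {1,2,3,4,6,8}
'c' @ 3: {1,2,3,4,5,6,7,8,9,10}
'c' @ 4: {1,2,3,4,5,6,7,8,9,10}
'b' @ 5: {11}  ✓accept
end set {11} — state 11 in

Answer: ACCEPT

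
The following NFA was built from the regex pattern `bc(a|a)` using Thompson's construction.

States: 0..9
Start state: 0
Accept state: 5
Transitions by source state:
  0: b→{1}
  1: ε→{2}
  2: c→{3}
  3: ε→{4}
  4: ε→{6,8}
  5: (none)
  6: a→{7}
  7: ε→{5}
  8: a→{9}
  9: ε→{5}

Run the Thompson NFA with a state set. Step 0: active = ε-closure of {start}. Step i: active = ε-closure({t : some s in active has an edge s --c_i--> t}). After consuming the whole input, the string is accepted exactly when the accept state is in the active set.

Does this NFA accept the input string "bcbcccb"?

S₀ = ε-closure({0}) = {0}
'b' @ 1: {1,2}
'c' @ 2: {3,4,6,8}
'b' @ 3: {}  — no active states
rest 'cccb' ignored (set empty)
final: {}; accept 5 not in set

Answer: REJECT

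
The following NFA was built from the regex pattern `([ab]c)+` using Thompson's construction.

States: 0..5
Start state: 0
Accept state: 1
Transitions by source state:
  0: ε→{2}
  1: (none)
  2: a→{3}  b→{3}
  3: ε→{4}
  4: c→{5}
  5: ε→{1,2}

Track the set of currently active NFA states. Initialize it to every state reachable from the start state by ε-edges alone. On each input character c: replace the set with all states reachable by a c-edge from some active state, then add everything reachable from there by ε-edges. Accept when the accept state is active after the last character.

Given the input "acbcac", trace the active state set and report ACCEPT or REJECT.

S₀ = ε-closure({0}) = {0,2}
'a' @ 1: {3,4}
'c' @ 2: {1,2,5}  [accepting]
'b' @ 3: {3,4}
'c' @ 4: {1,2,5}  [accepting]
'a' @ 5: {3,4}
'c' @ 6: {1,2,5}  [accepting]
end set {1,2,5} — state 1 in

Answer: ACCEPT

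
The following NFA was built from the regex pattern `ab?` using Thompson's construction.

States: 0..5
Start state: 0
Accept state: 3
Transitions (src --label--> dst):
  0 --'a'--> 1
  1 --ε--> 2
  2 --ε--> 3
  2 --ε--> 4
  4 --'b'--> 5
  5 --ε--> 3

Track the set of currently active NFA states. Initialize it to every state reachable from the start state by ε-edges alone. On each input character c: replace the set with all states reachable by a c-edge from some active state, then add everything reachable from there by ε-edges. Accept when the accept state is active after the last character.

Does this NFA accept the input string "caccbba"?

Answer: REJECT

Steps:
start: ε-closure({0}) = {0}
'c' @ 1: {}  — no active states
rest 'accbba' ignored (set empty)
end set {} — state 3 not in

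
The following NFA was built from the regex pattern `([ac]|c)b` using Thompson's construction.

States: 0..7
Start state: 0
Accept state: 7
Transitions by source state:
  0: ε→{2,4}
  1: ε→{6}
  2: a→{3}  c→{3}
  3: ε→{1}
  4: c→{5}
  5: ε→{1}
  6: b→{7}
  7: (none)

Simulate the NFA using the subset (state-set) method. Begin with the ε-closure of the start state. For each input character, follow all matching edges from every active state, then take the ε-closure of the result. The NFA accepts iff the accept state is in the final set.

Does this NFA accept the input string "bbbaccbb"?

initial (ε-close {0}): {0,2,4}
'b' @ 1: {}  — no active states
rest 'bbaccbb' ignored (set empty)
end set {} — state 7 not in

Answer: REJECT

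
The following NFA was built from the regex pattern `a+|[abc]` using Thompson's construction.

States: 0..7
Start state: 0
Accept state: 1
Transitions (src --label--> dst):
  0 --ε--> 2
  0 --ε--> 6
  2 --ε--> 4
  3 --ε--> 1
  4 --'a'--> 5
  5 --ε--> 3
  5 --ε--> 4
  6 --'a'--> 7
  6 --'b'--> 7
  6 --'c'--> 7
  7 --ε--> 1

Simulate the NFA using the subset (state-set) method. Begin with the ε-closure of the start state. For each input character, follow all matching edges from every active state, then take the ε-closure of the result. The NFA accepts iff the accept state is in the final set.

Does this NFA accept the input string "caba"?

start: ε-closure({0}) = {0,2,4,6}
'c' @ 1: {1,7}  [accepting]
'a' @ 2: {}  — state set empty
rest 'ba' ignored (set empty)
final: {}; accept 1 not in set

Answer: REJECT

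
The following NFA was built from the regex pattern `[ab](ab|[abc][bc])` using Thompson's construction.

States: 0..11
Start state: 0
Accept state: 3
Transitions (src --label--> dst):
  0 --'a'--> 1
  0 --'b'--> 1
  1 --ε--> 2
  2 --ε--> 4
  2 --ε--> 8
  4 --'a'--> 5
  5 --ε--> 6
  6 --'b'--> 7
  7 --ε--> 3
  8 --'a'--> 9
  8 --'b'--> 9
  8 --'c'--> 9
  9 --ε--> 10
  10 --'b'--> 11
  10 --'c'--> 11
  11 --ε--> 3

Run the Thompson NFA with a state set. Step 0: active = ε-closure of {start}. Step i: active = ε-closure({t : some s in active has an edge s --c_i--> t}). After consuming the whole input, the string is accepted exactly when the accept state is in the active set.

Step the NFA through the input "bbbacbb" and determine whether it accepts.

Answer: REJECT

Trace:
start: ε-closure({0}) = {0}
'b' @ 1: {1,2,4,8}
'b' @ 2: {9,10}
'b' @ 3: {3,11}  ✓accept
'a' @ 4: {}  — state set empty
rest 'cbb' ignored (set empty)
after full input: {}  (accept=3 not in)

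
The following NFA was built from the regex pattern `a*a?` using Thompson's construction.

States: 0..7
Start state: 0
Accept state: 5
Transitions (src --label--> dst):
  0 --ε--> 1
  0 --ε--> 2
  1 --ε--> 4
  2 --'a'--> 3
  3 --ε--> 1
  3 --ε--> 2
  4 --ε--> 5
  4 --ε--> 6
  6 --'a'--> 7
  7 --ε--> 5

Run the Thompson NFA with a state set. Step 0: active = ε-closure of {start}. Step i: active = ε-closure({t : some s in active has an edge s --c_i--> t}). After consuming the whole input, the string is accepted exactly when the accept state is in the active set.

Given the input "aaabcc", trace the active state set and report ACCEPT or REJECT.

start: ε-closure({0}) = {0,1,2,4,5,6}
'a' @ 1: {1,2,3,4,5,6,7}  ✓accept
'a' @ 2: {1,2,3,4,5,6,7}  ✓accept
'a' @ 3: {1,2,3,4,5,6,7}  ✓accept
'b' @ 4: {}  — state set empty
rest 'cc' ignored (set empty)
end set {} — state 5 not in

Answer: REJECT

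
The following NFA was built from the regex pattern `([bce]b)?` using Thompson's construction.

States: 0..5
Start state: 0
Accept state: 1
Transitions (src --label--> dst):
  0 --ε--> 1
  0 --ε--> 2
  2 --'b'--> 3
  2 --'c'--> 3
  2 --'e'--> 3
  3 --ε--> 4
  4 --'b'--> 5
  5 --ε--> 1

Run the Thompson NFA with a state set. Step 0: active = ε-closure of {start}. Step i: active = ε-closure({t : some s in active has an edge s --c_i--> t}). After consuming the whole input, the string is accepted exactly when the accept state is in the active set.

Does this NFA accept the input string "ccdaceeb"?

S₀ = ε-closure({0}) = {0,1,2}
'c' @ 1: {3,4}
'c' @ 2: {}  — no active states
rest 'daceeb' ignored (set empty)
final: {}; accept 1 not in set

Answer: REJECT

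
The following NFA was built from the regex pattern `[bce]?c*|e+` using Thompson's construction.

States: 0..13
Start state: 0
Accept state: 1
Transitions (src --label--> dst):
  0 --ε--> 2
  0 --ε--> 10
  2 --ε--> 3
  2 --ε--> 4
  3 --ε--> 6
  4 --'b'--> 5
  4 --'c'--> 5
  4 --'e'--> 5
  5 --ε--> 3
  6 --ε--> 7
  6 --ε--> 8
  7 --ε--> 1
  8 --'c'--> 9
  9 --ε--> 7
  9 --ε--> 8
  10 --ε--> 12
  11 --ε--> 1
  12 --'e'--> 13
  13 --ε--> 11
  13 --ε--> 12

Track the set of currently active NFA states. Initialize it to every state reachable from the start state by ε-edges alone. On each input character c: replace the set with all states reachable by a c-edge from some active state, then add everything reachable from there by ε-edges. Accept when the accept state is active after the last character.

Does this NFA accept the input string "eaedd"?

start: ε-closure({0}) = {0,1,2,3,4,6,7,8,10,12}
'e' @ 1: {1,3,5,6,7,8,11,12,13}  (accept∈set)
'a' @ 2: {}  — no active states
rest 'edd' ignored (set empty)
after full input: {}  (accept=1 not in)

Answer: REJECT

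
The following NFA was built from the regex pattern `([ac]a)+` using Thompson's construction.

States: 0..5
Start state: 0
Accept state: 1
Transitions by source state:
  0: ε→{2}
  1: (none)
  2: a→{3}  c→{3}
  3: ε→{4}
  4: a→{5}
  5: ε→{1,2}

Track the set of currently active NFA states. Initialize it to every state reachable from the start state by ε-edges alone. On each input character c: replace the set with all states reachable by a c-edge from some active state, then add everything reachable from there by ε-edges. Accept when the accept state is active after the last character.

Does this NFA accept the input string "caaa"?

Answer: ACCEPT

Steps:
start: ε-closure({0}) = {0,2}
'c' @ 1: {3,4}
'a' @ 2: {1,2,5}  ✓accept
'a' @ 3: {3,4}
'a' @ 4: {1,2,5}  ✓accept
after full input: {1,2,5}  (accept=1 in)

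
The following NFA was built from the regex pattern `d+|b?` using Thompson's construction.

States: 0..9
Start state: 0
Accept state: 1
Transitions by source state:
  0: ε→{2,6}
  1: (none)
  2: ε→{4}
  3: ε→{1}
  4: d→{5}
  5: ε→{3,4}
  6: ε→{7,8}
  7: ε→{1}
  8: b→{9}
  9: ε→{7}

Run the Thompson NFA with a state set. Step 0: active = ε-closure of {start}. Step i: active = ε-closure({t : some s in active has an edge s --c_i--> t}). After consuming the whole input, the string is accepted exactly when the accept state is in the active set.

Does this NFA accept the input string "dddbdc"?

initial (ε-close {0}): {0,1,2,4,6,7,8}
'd' @ 1: {1,3,4,5}  (accept∈set)
'd' @ 2: {1,3,4,5}  (accept∈set)
'd' @ 3: {1,3,4,5}  (accept∈set)
'b' @ 4: {}  — dead — no transitions
rest 'dc' ignored (set empty)
final: {}; accept 1 not in set

Answer: REJECT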